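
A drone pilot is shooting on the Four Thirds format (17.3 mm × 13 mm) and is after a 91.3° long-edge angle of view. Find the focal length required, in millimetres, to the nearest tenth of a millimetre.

8.5 mm

From α = 2·arctan(w/2f) we get f = w / (2·tan(α/2)).
With w = 17.3 mm and α/2 = 45.65°, tan(α/2) ≈ 1.02295, so f ≈ 17.3 / 2.04590 ≈ 8.4559 mm.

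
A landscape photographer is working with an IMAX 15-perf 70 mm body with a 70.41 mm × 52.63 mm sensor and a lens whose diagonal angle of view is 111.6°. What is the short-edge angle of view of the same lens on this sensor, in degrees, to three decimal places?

82.758°

Sensor diagonal = √(70.41² + 52.63²) = √7727.4850 ≈ 87.9061 mm.
From the diagonal AOV: f = 87.9061 / (2·tan(55.8°)) = 87.9061 / 2.94291 ≈ 29.8705 mm.
Short-edge AOV = 2·arctan(52.63 / (2 × 29.8705)) = 2·arctan(0.88097) ≈ 82.7582°.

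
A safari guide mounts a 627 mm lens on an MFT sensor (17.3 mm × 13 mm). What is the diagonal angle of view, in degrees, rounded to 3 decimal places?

Sensor diagonal = √(17.3² + 13²) = √468.2900 ≈ 21.6400 mm.
Angle of view α = 2·arctan(d/2f) with d = 21.6400 mm and f = 627 mm.
d/2f = 0.01726; arctan(0.01726) ≈ 0.9886°, so α ≈ 1.9773°.

1.977°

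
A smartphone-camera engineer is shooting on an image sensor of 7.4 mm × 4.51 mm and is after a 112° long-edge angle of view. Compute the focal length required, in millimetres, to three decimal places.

2.496 mm

From α = 2·arctan(w/2f) we get f = w / (2·tan(α/2)).
With w = 7.4 mm and α/2 = 56°, tan(α/2) ≈ 1.48256, so f ≈ 7.4 / 2.96512 ≈ 2.4957 mm.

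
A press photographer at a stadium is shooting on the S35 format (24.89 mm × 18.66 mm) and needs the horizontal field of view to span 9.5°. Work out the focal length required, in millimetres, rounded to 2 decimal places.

149.77 mm

From α = 2·arctan(w/2f) we get f = w / (2·tan(α/2)).
With w = 24.89 mm and α/2 = 4.75°, tan(α/2) ≈ 0.08309, so f ≈ 24.89 / 0.16619 ≈ 149.7709 mm.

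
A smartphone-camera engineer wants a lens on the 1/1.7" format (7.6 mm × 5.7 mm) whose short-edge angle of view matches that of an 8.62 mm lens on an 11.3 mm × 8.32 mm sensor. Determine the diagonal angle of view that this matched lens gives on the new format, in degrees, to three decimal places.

Equal short-edge AOV ⇒ f₂ = f₁ · 5.7/8.32 = 8.62 × 0.68510 ≈ 5.9055 mm.
Sensor diagonal = √(7.6² + 5.7²) = √90.2500 ≈ 9.5000 mm.
Diagonal AOV on the new format = 2·arctan(9.5000 / (2 × 5.9055)) = 2·arctan(0.80433) ≈ 77.6216°.

77.622°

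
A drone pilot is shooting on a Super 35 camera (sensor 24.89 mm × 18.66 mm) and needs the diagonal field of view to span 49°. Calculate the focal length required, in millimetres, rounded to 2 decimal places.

34.13 mm

Sensor diagonal = √(24.89² + 18.66²) = √967.7077 ≈ 31.1080 mm.
From α = 2·arctan(d/2f) we get f = d / (2·tan(α/2)).
With d = 31.1080 mm and α/2 = 24.5°, tan(α/2) ≈ 0.45573, so f ≈ 31.1080 / 0.91145 ≈ 34.1301 mm.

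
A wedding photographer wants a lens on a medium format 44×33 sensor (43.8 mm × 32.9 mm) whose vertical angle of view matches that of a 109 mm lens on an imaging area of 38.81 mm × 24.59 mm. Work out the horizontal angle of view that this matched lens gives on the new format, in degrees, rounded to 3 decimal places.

17.080°

Equal vertical AOV ⇒ f₂ = f₁ · 32.9/24.59 = 109 × 1.33794 ≈ 145.8357 mm.
Horizontal AOV on the new format = 2·arctan(43.8 / (2 × 145.8357)) = 2·arctan(0.15017) ≈ 17.0805°.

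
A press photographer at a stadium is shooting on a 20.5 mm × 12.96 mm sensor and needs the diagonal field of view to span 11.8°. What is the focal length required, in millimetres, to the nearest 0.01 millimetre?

117.35 mm

Sensor diagonal = √(20.5² + 12.96²) = √588.2116 ≈ 24.2531 mm.
From α = 2·arctan(d/2f) we get f = d / (2·tan(α/2)).
With d = 24.2531 mm and α/2 = 5.9°, tan(α/2) ≈ 0.10334, so f ≈ 24.2531 / 0.20668 ≈ 117.3461 mm.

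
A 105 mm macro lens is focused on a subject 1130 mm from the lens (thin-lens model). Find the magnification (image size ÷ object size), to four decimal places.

0.1024×

Thin lens: 1/f = 1/dₒ + 1/dᵢ → 1/dᵢ = 1/105 − 1/1130 = 0.0086389 mm⁻¹, so dᵢ ≈ 115.7561 mm.
Magnification m = dᵢ/dₒ = 115.7561/1130 ≈ 0.10244.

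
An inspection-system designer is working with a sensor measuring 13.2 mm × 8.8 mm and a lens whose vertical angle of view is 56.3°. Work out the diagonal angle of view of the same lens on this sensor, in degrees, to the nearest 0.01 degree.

From the vertical AOV: f = 8.8 / (2·tan(28.15°)) = 8.8 / 1.07014 ≈ 8.2232 mm.
Sensor diagonal = √(13.2² + 8.8²) = √251.6800 ≈ 15.8644 mm.
Diagonal AOV = 2·arctan(15.8644 / (2 × 8.2232)) = 2·arctan(0.96462) ≈ 87.9363°.

87.94°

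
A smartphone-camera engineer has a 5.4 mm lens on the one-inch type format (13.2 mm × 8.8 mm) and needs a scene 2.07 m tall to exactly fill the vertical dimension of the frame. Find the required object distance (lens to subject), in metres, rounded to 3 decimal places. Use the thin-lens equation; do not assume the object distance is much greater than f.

1.276 m

W: 2.07 m = 2070 mm.
Magnification m = h/W = dᵢ/dₒ; combined with 1/f = 1/dₒ + 1/dᵢ this gives dₒ = f·(1 + W/h).
dₒ = 5.4 mm × (1 + 2070/8.8) = 5.4 × 236.2273 ≈ 1275.627 mm = 1.27563 m.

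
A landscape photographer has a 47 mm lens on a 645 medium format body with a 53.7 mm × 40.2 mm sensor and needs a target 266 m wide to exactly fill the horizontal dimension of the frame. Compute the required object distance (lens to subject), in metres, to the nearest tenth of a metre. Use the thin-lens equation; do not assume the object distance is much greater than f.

W: 266 m = 266000 mm.
Magnification m = w/W = dᵢ/dₒ; combined with 1/f = 1/dₒ + 1/dᵢ this gives dₒ = f·(1 + W/w).
dₒ = 47 mm × (1 + 266000/53.7) = 47 × 4954.4451 ≈ 232858.918 mm = 232.859 m.

232.9 m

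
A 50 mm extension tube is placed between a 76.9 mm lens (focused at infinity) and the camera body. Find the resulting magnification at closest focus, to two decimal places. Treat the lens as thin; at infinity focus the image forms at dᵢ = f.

The tube moves the image plane from f to f + e, so dᵢ = 76.9 + 50 = 126.9 mm. Focus is achieved when 1/f = 1/dₒ + 1/dᵢ, giving dₒ = 1/(1/f − 1/(f+e)).
Magnification m = dᵢ/dₒ = (f+e)·(1/f − 1/(f+e)) = e/f = 50/76.9 ≈ 0.6502.

0.65×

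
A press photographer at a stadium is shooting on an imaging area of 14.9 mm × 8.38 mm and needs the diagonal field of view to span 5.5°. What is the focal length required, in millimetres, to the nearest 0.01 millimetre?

Sensor diagonal = √(14.9² + 8.38²) = √292.2344 ≈ 17.0949 mm.
From α = 2·arctan(d/2f) we get f = d / (2·tan(α/2)).
With d = 17.0949 mm and α/2 = 2.75°, tan(α/2) ≈ 0.04803, so f ≈ 17.0949 / 0.09607 ≈ 177.9475 mm.

177.95 mm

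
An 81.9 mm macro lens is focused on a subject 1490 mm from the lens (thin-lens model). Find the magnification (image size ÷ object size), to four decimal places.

0.0582×

Thin lens: 1/f = 1/dₒ + 1/dᵢ → 1/dᵢ = 1/81.9 − 1/1490 = 0.0115389 mm⁻¹, so dᵢ ≈ 86.6636 mm.
Magnification m = dᵢ/dₒ = 86.6636/1490 ≈ 0.05816.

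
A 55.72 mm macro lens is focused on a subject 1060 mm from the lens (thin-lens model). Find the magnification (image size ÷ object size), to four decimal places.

0.0555×

Thin lens: 1/f = 1/dₒ + 1/dᵢ → 1/dᵢ = 1/55.72 − 1/1060 = 0.0170035 mm⁻¹, so dᵢ ≈ 58.8115 mm.
Magnification m = dᵢ/dₒ = 58.8115/1060 ≈ 0.05548.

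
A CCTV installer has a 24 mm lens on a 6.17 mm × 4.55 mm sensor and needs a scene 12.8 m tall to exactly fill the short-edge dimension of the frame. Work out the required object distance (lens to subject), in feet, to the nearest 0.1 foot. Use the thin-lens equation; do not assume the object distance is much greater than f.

221.6 ft

W: 12.8 m = 12800 mm.
Magnification m = h/W = dᵢ/dₒ; combined with 1/f = 1/dₒ + 1/dᵢ this gives dₒ = f·(1 + W/h).
dₒ = 24 mm × (1 + 12800/4.55) = 24 × 2814.1868 ≈ 67540.484 mm = 67540.484/304.8 ft = 221.59 ft.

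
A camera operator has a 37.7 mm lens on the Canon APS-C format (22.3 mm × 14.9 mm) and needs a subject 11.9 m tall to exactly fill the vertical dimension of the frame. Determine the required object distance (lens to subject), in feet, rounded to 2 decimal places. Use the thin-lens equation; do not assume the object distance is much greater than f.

98.91 ft

W: 11.9 m = 11900 mm.
Magnification m = h/W = dᵢ/dₒ; combined with 1/f = 1/dₒ + 1/dᵢ this gives dₒ = f·(1 + W/h).
dₒ = 37.7 mm × (1 + 11900/14.9) = 37.7 × 799.6577 ≈ 30147.096 mm = 30147.096/304.8 ft = 98.9078 ft.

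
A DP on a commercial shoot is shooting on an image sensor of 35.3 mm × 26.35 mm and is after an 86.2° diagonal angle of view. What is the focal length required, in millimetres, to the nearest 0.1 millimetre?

23.5 mm

Sensor diagonal = √(35.3² + 26.35²) = √1940.4125 ≈ 44.0501 mm.
From α = 2·arctan(d/2f) we get f = d / (2·tan(α/2)).
With d = 44.0501 mm and α/2 = 43.1°, tan(α/2) ≈ 0.93578, so f ≈ 44.0501 / 1.87157 ≈ 23.5365 mm.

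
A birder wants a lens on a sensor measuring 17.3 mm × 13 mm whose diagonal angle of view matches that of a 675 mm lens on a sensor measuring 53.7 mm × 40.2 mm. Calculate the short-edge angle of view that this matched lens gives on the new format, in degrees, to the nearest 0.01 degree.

Sensor diagonal = √(53.7² + 40.2²) = √4499.7300 ≈ 67.0800 mm.
Sensor diagonal = √(17.3² + 13²) = √468.2900 ≈ 21.6400 mm.
Equal diagonal AOV ⇒ f₂ = f₁ · 21.6400/67.0800 = 675 × 0.32260 ≈ 217.7549 mm.
Short-edge AOV on the new format = 2·arctan(13 / (2 × 217.7549)) = 2·arctan(0.02985) ≈ 3.4196°.

3.42°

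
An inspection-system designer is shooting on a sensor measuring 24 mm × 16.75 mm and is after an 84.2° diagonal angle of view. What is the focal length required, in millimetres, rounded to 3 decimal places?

16.195 mm

Sensor diagonal = √(24² + 16.75²) = √856.5625 ≈ 29.2671 mm.
From α = 2·arctan(d/2f) we get f = d / (2·tan(α/2)).
With d = 29.2671 mm and α/2 = 42.1°, tan(α/2) ≈ 0.90357, so f ≈ 29.2671 / 1.80714 ≈ 16.1953 mm.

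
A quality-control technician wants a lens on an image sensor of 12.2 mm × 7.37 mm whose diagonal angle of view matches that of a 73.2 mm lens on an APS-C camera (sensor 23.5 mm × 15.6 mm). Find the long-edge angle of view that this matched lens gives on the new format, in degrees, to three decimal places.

Sensor diagonal = √(23.5² + 15.6²) = √795.6100 ≈ 28.2066 mm.
Sensor diagonal = √(12.2² + 7.37²) = √203.1569 ≈ 14.2533 mm.
Equal diagonal AOV ⇒ f₂ = f₁ · 14.2533/28.2066 = 73.2 × 0.50532 ≈ 36.9894 mm.
Long-edge AOV on the new format = 2·arctan(12.2 / (2 × 36.9894)) = 2·arctan(0.16491) ≈ 18.7290°.

18.729°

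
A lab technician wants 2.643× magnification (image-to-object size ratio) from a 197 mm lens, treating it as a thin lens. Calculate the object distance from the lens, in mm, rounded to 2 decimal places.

With m = dᵢ/dₒ and 1/f = 1/dₒ + 1/dᵢ, substituting dᵢ = m·dₒ gives 1/f = (1 + 1/m)/dₒ, hence dₒ = f·(1 + 1/m).
dₒ = 197 × (1 + 1/2.643) = 197 × 1.37836 ≈ 271.537 mm.

271.54 mm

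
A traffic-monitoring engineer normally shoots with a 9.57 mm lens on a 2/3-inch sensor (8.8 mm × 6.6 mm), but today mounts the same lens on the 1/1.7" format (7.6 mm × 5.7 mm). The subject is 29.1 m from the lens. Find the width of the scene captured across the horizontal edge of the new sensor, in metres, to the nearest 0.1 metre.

23.1 m

The focal length stays 9.57 mm; the relevant sensor dimension is now w = 7.6 mm. Object distance dₒ = 29.1 m = 29100 mm.
Thin-lens field width W = w·(dₒ − f)/f = 7.6 × (29100 − 9.57)/9.57 ≈ 23102.118 mm = 23.1021 m.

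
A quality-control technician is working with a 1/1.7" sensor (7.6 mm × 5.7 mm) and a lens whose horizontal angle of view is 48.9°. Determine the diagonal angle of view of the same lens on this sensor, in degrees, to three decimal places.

59.223°

From the horizontal AOV: f = 7.6 / (2·tan(24.45°)) = 7.6 / 0.90935 ≈ 8.3577 mm.
Sensor diagonal = √(7.6² + 5.7²) = √90.2500 ≈ 9.5000 mm.
Diagonal AOV = 2·arctan(9.5000 / (2 × 8.3577)) = 2·arctan(0.56834) ≈ 59.2227°.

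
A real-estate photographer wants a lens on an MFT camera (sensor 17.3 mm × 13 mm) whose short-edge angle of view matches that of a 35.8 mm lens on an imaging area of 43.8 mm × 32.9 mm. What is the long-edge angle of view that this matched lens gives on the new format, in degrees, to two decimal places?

Equal short-edge AOV ⇒ f₂ = f₁ · 13/32.9 = 35.8 × 0.39514 ≈ 14.1459 mm.
Long-edge AOV on the new format = 2·arctan(17.3 / (2 × 14.1459)) = 2·arctan(0.61148) ≈ 62.8903°.

62.89°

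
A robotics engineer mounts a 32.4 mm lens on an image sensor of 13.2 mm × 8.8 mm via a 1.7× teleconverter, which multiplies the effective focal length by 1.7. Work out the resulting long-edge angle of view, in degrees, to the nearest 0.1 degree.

13.7°

Effective focal length f = 32.4 × 1.7 = 55.08 mm.
α = 2·arctan(13.2 / (2 × 55.08)) = 2·arctan(0.11983) ≈ 13.6659°.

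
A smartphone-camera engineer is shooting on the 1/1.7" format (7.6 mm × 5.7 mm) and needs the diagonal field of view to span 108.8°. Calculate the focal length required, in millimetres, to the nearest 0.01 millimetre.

Sensor diagonal = √(7.6² + 5.7²) = √90.2500 ≈ 9.5000 mm.
From α = 2·arctan(d/2f) we get f = d / (2·tan(α/2)).
With d = 9.5000 mm and α/2 = 54.4°, tan(α/2) ≈ 1.39679, so f ≈ 9.5000 / 2.79357 ≈ 3.4007 mm.

3.40 mm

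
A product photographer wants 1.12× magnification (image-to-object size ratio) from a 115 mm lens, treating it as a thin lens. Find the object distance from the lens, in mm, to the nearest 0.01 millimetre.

217.68 mm

With m = dᵢ/dₒ and 1/f = 1/dₒ + 1/dᵢ, substituting dᵢ = m·dₒ gives 1/f = (1 + 1/m)/dₒ, hence dₒ = f·(1 + 1/m).
dₒ = 115 × (1 + 1/1.12) = 115 × 1.89286 ≈ 217.679 mm.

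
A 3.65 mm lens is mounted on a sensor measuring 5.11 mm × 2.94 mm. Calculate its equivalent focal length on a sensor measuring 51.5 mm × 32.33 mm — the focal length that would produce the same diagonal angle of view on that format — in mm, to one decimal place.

37.6 mm

Sensor diagonal = √(5.11² + 2.94²) = √34.7557 ≈ 5.8954 mm.
Sensor diagonal = √(51.5² + 32.33²) = √3697.4789 ≈ 60.8069 mm.
Equal angle of view means equal diagonal/f ratio, so f₂ = f₁ · (diagonal₂/diagonal₁) = 3.65 × 60.8069/5.8954.
f₂ = 3.65 × 10.31430 ≈ 37.647 mm.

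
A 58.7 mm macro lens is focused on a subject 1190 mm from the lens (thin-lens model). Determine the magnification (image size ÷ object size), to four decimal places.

0.0519×

Thin lens: 1/f = 1/dₒ + 1/dᵢ → 1/dᵢ = 1/58.7 − 1/1190 = 0.0161954 mm⁻¹, so dᵢ ≈ 61.7458 mm.
Magnification m = dᵢ/dₒ = 61.7458/1190 ≈ 0.05189.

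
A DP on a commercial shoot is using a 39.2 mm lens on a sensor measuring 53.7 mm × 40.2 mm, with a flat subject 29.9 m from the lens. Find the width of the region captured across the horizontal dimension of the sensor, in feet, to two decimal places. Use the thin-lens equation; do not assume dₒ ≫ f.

134.21 ft

dₒ: 29.9 m = 29900 mm.
Similar triangles through the lens centre give W/dₒ = w/dᵢ; with 1/f = 1/dₒ + 1/dᵢ this gives W = w·(dₒ − f)/f.
W = 53.7 mm × (29900 − 39.2) / 39.2 = 53.7 × 761.7551 ≈ 40906.249 mm = 40906.249/304.8 ft = 134.207 ft.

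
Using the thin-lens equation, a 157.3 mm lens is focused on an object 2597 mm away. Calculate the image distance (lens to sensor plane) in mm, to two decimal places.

1/dᵢ = 1/f − 1/dₒ = 1/157.3 − 1/2597 = 0.0059722 mm⁻¹.
dᵢ = 1/0.0059722 ≈ 167.4419 mm.

167.44 mm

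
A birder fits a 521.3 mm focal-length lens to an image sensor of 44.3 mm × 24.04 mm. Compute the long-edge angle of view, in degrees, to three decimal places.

Angle of view α = 2·arctan(w/2f) with w = 44.3 mm and f = 521.3 mm.
w/2f = 0.04249; arctan(0.04249) ≈ 2.4330°, so α ≈ 4.8661°.

4.866°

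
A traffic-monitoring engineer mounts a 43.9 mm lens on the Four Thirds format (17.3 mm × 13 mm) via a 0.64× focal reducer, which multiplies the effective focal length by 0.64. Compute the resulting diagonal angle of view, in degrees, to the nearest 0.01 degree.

Effective focal length f = 43.9 × 0.64 = 28.096 mm.
Sensor diagonal = √(17.3² + 13²) = √468.2900 ≈ 21.6400 mm.
α = 2·arctan(21.640 / (2 × 28.096)) = 2·arctan(0.38511) ≈ 42.1242°.

42.12°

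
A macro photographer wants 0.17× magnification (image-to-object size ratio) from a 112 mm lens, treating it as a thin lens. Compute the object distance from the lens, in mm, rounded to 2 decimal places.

With m = dᵢ/dₒ and 1/f = 1/dₒ + 1/dᵢ, substituting dᵢ = m·dₒ gives 1/f = (1 + 1/m)/dₒ, hence dₒ = f·(1 + 1/m).
dₒ = 112 × (1 + 1/0.17) = 112 × 6.88235 ≈ 770.824 mm.

770.82 mm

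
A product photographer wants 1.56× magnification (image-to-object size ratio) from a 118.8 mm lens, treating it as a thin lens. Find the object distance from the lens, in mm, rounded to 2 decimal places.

194.95 mm

With m = dᵢ/dₒ and 1/f = 1/dₒ + 1/dᵢ, substituting dᵢ = m·dₒ gives 1/f = (1 + 1/m)/dₒ, hence dₒ = f·(1 + 1/m).
dₒ = 118.8 × (1 + 1/1.56) = 118.8 × 1.64103 ≈ 194.954 mm.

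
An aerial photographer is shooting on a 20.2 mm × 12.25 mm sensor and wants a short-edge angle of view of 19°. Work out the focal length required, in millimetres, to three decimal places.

From α = 2·arctan(h/2f) we get f = h / (2·tan(α/2)).
With h = 12.25 mm and α/2 = 9.5°, tan(α/2) ≈ 0.16734, so f ≈ 12.25 / 0.33469 ≈ 36.6016 mm.

36.602 mm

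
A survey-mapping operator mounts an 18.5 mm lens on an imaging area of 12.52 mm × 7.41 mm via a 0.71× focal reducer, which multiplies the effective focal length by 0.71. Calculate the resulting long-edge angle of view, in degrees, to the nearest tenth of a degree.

51.0°

Effective focal length f = 18.5 × 0.71 = 13.135 mm.
α = 2·arctan(12.52 / (2 × 13.135)) = 2·arctan(0.47659) ≈ 50.9639°.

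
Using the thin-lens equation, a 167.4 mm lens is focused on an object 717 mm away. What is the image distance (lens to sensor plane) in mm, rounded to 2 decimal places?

1/dᵢ = 1/f − 1/dₒ = 1/167.4 − 1/717 = 0.0045790 mm⁻¹.
dᵢ = 1/0.0045790 ≈ 218.3876 mm.

218.39 mm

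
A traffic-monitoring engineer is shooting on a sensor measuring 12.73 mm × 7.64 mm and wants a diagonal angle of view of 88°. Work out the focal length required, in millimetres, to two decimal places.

7.69 mm

Sensor diagonal = √(12.73² + 7.64²) = √220.4225 ≈ 14.8466 mm.
From α = 2·arctan(d/2f) we get f = d / (2·tan(α/2)).
With d = 14.8466 mm and α/2 = 44°, tan(α/2) ≈ 0.96569, so f ≈ 14.8466 / 1.93138 ≈ 7.6871 mm.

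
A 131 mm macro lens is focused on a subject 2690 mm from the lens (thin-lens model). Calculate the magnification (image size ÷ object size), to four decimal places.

Thin lens: 1/f = 1/dₒ + 1/dᵢ → 1/dᵢ = 1/131 − 1/2690 = 0.0072618 mm⁻¹, so dᵢ ≈ 137.7061 mm.
Magnification m = dᵢ/dₒ = 137.7061/2690 ≈ 0.05119.

0.0512×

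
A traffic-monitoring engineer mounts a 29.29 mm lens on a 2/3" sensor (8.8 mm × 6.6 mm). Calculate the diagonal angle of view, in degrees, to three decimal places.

Sensor diagonal = √(8.8² + 6.6²) = √121.0000 ≈ 11.0000 mm.
Angle of view α = 2·arctan(d/2f) with d = 11.0000 mm and f = 29.29 mm.
d/2f = 0.18778; arctan(0.18778) ≈ 10.6350°, so α ≈ 21.2700°.

21.270°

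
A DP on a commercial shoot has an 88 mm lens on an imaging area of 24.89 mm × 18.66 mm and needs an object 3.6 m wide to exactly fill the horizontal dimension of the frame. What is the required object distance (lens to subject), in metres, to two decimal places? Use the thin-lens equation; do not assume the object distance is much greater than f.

W: 3.6 m = 3600 mm.
Magnification m = w/W = dᵢ/dₒ; combined with 1/f = 1/dₒ + 1/dᵢ this gives dₒ = f·(1 + W/w).
dₒ = 88 mm × (1 + 3600/24.89) = 88 × 145.6364 ≈ 12816.003 mm = 12.816 m.

12.82 m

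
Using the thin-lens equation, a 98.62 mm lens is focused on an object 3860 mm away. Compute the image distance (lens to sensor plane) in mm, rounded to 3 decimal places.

1/dᵢ = 1/f − 1/dₒ = 1/98.62 − 1/3860 = 0.0098809 mm⁻¹.
dᵢ = 1/0.0098809 ≈ 101.2057 mm.

101.206 mm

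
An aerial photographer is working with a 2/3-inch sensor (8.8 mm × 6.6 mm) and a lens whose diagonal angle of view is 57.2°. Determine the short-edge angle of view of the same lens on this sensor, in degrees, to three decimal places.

36.229°

Sensor diagonal = √(8.8² + 6.6²) = √121.0000 ≈ 11.0000 mm.
From the diagonal AOV: f = 11.0000 / (2·tan(28.6°)) = 11.0000 / 1.09044 ≈ 10.0877 mm.
Short-edge AOV = 2·arctan(6.6 / (2 × 10.0877)) = 2·arctan(0.32713) ≈ 36.2290°.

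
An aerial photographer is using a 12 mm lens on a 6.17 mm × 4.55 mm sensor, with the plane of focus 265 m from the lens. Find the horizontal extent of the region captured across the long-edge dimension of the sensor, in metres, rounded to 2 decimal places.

136.25 m

dₒ: 265 m = 265000 mm.
Similar triangles through the lens centre give W/dₒ = w/dᵢ; with 1/f = 1/dₒ + 1/dᵢ this gives W = w·(dₒ − f)/f.
W = 6.17 mm × (265000 − 12) / 12 = 6.17 × 22082.3333 ≈ 136247.997 mm = 136.248 m.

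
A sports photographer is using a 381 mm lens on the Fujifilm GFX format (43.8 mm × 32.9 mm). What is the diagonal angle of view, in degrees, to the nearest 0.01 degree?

Sensor diagonal = √(43.8² + 32.9²) = √3000.8500 ≈ 54.7800 mm.
Angle of view α = 2·arctan(d/2f) with d = 54.7800 mm and f = 381 mm.
d/2f = 0.07189; arctan(0.07189) ≈ 4.1119°, so α ≈ 8.2238°.

8.22°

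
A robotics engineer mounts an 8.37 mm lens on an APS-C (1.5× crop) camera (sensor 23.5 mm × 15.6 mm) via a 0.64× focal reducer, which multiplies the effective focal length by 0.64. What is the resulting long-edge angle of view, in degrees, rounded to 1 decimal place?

131.0°

Effective focal length f = 8.37 × 0.64 = 5.3568 mm.
α = 2·arctan(23.5 / (2 × 5.3568)) = 2·arctan(2.19347) ≈ 130.9837°.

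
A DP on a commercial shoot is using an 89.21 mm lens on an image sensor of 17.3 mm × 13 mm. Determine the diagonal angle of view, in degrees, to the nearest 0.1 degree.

13.8°

Sensor diagonal = √(17.3² + 13²) = √468.2900 ≈ 21.6400 mm.
Angle of view α = 2·arctan(d/2f) with d = 21.6400 mm and f = 89.21 mm.
d/2f = 0.12129; arctan(0.12129) ≈ 6.9154°, so α ≈ 13.8309°.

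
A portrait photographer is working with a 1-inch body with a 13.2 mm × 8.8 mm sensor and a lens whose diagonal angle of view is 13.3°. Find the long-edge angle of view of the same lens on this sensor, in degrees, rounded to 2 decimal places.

11.08°

Sensor diagonal = √(13.2² + 8.8²) = √251.6800 ≈ 15.8644 mm.
From the diagonal AOV: f = 15.8644 / (2·tan(6.65°)) = 15.8644 / 0.23318 ≈ 68.0360 mm.
Long-edge AOV = 2·arctan(13.2 / (2 × 68.0360)) = 2·arctan(0.09701) ≈ 11.0816°.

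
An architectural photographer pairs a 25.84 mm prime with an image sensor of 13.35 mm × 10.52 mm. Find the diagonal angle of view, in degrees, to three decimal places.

36.411°

Sensor diagonal = √(13.35² + 10.52²) = √288.8929 ≈ 16.9968 mm.
Angle of view α = 2·arctan(d/2f) with d = 16.9968 mm and f = 25.84 mm.
d/2f = 0.32889; arctan(0.32889) ≈ 18.2053°, so α ≈ 36.4107°.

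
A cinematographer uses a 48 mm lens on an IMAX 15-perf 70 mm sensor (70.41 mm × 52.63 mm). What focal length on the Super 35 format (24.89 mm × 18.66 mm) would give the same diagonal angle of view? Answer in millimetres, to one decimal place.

Sensor diagonal = √(70.41² + 52.63²) = √7727.4850 ≈ 87.9061 mm.
Sensor diagonal = √(24.89² + 18.66²) = √967.7077 ≈ 31.1080 mm.
Equal angle of view means equal diagonal/f ratio, so f₂ = f₁ · (diagonal₂/diagonal₁) = 48 × 31.1080/87.9061.
f₂ = 48 × 0.35388 ≈ 16.986 mm.

17.0 mm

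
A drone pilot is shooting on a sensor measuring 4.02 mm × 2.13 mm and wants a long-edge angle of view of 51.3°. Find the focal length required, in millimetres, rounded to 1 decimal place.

4.2 mm

From α = 2·arctan(w/2f) we get f = w / (2·tan(α/2)).
With w = 4.02 mm and α/2 = 25.65°, tan(α/2) ≈ 0.48019, so f ≈ 4.02 / 0.96039 ≈ 4.1858 mm.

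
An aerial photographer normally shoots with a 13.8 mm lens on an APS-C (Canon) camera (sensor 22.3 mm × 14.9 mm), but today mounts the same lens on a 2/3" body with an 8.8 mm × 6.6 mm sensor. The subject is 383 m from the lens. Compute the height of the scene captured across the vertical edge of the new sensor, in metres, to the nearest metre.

183 m

The focal length stays 13.8 mm; the relevant sensor dimension is now h = 6.6 mm. Object distance dₒ = 383 m = 383000 mm.
Thin-lens field height W = h·(dₒ − f)/f = 6.6 × (383000 − 13.8)/13.8 ≈ 183167.313 mm = 183.167 m.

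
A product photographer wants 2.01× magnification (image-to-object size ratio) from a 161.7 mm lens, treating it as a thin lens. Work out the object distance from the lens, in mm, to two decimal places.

With m = dᵢ/dₒ and 1/f = 1/dₒ + 1/dᵢ, substituting dᵢ = m·dₒ gives 1/f = (1 + 1/m)/dₒ, hence dₒ = f·(1 + 1/m).
dₒ = 161.7 × (1 + 1/2.01) = 161.7 × 1.49751 ≈ 242.148 mm.

242.15 mm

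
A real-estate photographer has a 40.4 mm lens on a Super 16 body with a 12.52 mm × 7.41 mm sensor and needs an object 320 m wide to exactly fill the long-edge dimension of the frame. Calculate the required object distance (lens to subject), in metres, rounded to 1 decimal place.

1032.6 m

W: 320 m = 320000 mm.
Magnification m = w/W = dᵢ/dₒ; combined with 1/f = 1/dₒ + 1/dᵢ this gives dₒ = f·(1 + W/w).
dₒ = 40.4 mm × (1 + 320000/12.52) = 40.4 × 25560.1054 ≈ 1032628.259 mm = 1032.63 m.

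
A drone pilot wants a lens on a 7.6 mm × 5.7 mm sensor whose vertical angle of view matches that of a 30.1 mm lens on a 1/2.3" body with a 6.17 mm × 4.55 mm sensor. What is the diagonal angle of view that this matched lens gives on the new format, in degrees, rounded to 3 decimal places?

14.359°

Equal vertical AOV ⇒ f₂ = f₁ · 5.7/4.55 = 30.1 × 1.25275 ≈ 37.7077 mm.
Sensor diagonal = √(7.6² + 5.7²) = √90.2500 ≈ 9.5000 mm.
Diagonal AOV on the new format = 2·arctan(9.5000 / (2 × 37.7077)) = 2·arctan(0.12597) ≈ 14.3593°.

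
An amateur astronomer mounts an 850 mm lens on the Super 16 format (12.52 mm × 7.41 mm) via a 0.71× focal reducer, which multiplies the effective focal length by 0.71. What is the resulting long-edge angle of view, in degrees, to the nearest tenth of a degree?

Effective focal length f = 850 × 0.71 = 603.5 mm.
α = 2·arctan(12.52 / (2 × 603.5)) = 2·arctan(0.01037) ≈ 1.1886°.

1.2°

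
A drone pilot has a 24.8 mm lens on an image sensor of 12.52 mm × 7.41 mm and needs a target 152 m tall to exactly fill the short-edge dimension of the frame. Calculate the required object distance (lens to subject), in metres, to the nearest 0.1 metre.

W: 152 m = 152000 mm.
Magnification m = h/W = dᵢ/dₒ; combined with 1/f = 1/dₒ + 1/dᵢ this gives dₒ = f·(1 + W/h).
dₒ = 24.8 mm × (1 + 152000/7.41) = 24.8 × 20513.8205 ≈ 508742.749 mm = 508.743 m.

508.7 m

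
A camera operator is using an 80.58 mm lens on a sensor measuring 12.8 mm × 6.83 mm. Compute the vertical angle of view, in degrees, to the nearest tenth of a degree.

Angle of view α = 2·arctan(h/2f) with h = 6.83 mm and f = 80.58 mm.
h/2f = 0.04238; arctan(0.04238) ≈ 2.4268°, so α ≈ 4.8535°.

4.9°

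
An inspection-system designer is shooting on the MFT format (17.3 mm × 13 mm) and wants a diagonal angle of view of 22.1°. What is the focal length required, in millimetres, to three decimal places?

Sensor diagonal = √(17.3² + 13²) = √468.2900 ≈ 21.6400 mm.
From α = 2·arctan(d/2f) we get f = d / (2·tan(α/2)).
With d = 21.6400 mm and α/2 = 11.05°, tan(α/2) ≈ 0.19529, so f ≈ 21.6400 / 0.39057 ≈ 55.4059 mm.

55.406 mm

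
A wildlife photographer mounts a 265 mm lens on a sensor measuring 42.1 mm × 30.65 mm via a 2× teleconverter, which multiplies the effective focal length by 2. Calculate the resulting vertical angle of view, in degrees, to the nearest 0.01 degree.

Effective focal length f = 265 × 2 = 530 mm.
α = 2·arctan(30.65 / (2 × 530)) = 2·arctan(0.02892) ≈ 3.3125°.

3.31°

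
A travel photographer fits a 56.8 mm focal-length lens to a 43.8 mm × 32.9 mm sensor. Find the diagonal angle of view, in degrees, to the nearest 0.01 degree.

51.49°

Sensor diagonal = √(43.8² + 32.9²) = √3000.8500 ≈ 54.7800 mm.
Angle of view α = 2·arctan(d/2f) with d = 54.7800 mm and f = 56.8 mm.
d/2f = 0.48222; arctan(0.48222) ≈ 25.7442°, so α ≈ 51.4884°.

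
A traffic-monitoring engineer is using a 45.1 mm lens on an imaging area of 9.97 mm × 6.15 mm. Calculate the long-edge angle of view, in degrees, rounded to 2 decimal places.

12.61°

Angle of view α = 2·arctan(w/2f) with w = 9.97 mm and f = 45.1 mm.
w/2f = 0.11053; arctan(0.11053) ≈ 6.3074°, so α ≈ 12.6148°.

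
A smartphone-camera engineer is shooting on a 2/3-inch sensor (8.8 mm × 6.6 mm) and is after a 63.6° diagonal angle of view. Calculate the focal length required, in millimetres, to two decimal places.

8.87 mm

Sensor diagonal = √(8.8² + 6.6²) = √121.0000 ≈ 11.0000 mm.
From α = 2·arctan(d/2f) we get f = d / (2·tan(α/2)).
With d = 11.0000 mm and α/2 = 31.8°, tan(α/2) ≈ 0.62003, so f ≈ 11.0000 / 1.24005 ≈ 8.8706 mm.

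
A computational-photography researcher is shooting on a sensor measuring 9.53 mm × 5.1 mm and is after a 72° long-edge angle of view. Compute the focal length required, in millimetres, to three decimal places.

6.558 mm

From α = 2·arctan(w/2f) we get f = w / (2·tan(α/2)).
With w = 9.53 mm and α/2 = 36°, tan(α/2) ≈ 0.72654, so f ≈ 9.53 / 1.45309 ≈ 6.5585 mm.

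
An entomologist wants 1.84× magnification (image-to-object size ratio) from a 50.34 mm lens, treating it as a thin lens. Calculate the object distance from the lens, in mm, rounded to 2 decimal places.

77.70 mm

With m = dᵢ/dₒ and 1/f = 1/dₒ + 1/dᵢ, substituting dᵢ = m·dₒ gives 1/f = (1 + 1/m)/dₒ, hence dₒ = f·(1 + 1/m).
dₒ = 50.34 × (1 + 1/1.84) = 50.34 × 1.54348 ≈ 77.699 mm.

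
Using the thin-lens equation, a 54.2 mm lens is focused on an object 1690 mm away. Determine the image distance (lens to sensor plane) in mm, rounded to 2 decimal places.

1/dᵢ = 1/f − 1/dₒ = 1/54.2 − 1/1690 = 0.0178585 mm⁻¹.
dᵢ = 1/0.0178585 ≈ 55.9958 mm.

56.00 mm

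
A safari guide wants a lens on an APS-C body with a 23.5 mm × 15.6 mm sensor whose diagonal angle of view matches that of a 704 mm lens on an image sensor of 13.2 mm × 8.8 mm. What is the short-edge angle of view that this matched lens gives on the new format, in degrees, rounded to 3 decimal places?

Sensor diagonal = √(13.2² + 8.8²) = √251.6800 ≈ 15.8644 mm.
Sensor diagonal = √(23.5² + 15.6²) = √795.6100 ≈ 28.2066 mm.
Equal diagonal AOV ⇒ f₂ = f₁ · 28.2066/15.8644 = 704 × 1.77798 ≈ 1251.6947 mm.
Short-edge AOV on the new format = 2·arctan(15.6 / (2 × 1251.6947)) = 2·arctan(0.00623) ≈ 0.7141°.

0.714°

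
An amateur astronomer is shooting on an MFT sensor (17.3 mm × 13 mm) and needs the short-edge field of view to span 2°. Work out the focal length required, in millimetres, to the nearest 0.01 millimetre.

From α = 2·arctan(h/2f) we get f = h / (2·tan(α/2)).
With h = 13 mm and α/2 = 1°, tan(α/2) ≈ 0.01746, so f ≈ 13 / 0.03491 ≈ 372.3848 mm.

372.38 mm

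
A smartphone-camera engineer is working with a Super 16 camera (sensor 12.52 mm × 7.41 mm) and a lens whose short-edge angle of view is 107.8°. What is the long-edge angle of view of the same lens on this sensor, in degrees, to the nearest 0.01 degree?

133.31°

From the short-edge AOV: f = 7.41 / (2·tan(53.9°)) = 7.41 / 2.74268 ≈ 2.7017 mm.
Long-edge AOV = 2·arctan(12.52 / (2 × 2.7017)) = 2·arctan(2.31703) ≈ 133.3112°.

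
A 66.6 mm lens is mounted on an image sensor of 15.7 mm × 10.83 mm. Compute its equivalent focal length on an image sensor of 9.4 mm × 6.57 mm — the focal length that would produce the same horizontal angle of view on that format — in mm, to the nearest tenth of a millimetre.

39.9 mm

Equal angle of view means equal width/f ratio, so f₂ = f₁ · (width₂/width₁) = 66.6 × 9.4/15.7.
f₂ = 66.6 × 0.59873 ≈ 39.875 mm.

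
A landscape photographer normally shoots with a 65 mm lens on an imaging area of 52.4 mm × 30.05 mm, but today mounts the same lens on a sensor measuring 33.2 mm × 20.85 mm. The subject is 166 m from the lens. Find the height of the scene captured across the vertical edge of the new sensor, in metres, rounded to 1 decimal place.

The focal length stays 65 mm; the relevant sensor dimension is now h = 20.85 mm. Object distance dₒ = 166 m = 166000 mm.
Thin-lens field height W = h·(dₒ − f)/f = 20.85 × (166000 − 65)/65 ≈ 53226.842 mm = 53.2268 m.

53.2 m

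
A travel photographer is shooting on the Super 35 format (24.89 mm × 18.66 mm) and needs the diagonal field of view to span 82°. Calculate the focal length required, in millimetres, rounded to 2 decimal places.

17.89 mm

Sensor diagonal = √(24.89² + 18.66²) = √967.7077 ≈ 31.1080 mm.
From α = 2·arctan(d/2f) we get f = d / (2·tan(α/2)).
With d = 31.1080 mm and α/2 = 41°, tan(α/2) ≈ 0.86929, so f ≈ 31.1080 / 1.73857 ≈ 17.8928 mm.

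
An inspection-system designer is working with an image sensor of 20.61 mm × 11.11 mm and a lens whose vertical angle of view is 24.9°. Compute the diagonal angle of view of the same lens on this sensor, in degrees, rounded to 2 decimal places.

From the vertical AOV: f = 11.11 / (2·tan(12.45°)) = 11.11 / 0.44156 ≈ 25.1609 mm.
Sensor diagonal = √(20.61² + 11.11²) = √548.2042 ≈ 23.4138 mm.
Diagonal AOV = 2·arctan(23.4138 / (2 × 25.1609)) = 2·arctan(0.46528) ≈ 49.9033°.

49.90°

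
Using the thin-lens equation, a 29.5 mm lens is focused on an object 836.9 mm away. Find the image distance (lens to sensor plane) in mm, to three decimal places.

30.578 mm

1/dᵢ = 1/f − 1/dₒ = 1/29.5 − 1/836.9 = 0.0327034 mm⁻¹.
dᵢ = 1/0.0327034 ≈ 30.5778 mm.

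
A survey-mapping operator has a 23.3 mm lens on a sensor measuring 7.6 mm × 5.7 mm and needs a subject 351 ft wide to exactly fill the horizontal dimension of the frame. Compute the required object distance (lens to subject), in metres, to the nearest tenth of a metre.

328.0 m

W: 351 ft × 304.8 mm/ft = 106984.80 mm.
Magnification m = w/W = dᵢ/dₒ; combined with 1/f = 1/dₒ + 1/dᵢ this gives dₒ = f·(1 + W/w).
dₒ = 23.3 mm × (1 + 106985/7.6) = 23.3 × 14077.9469 ≈ 328016.163 mm = 328.016 m.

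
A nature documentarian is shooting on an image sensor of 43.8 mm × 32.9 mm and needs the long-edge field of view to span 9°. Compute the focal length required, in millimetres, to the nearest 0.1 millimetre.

From α = 2·arctan(w/2f) we get f = w / (2·tan(α/2)).
With w = 43.8 mm and α/2 = 4.5°, tan(α/2) ≈ 0.07870, so f ≈ 43.8 / 0.15740 ≈ 278.2659 mm.

278.3 mm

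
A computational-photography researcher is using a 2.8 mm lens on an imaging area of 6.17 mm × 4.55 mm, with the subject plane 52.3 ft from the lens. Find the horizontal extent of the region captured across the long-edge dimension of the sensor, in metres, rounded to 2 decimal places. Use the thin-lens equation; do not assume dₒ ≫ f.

dₒ: 52.3 ft × 304.8 mm/ft = 15941.04 mm.
Similar triangles through the lens centre give W/dₒ = w/dᵢ; with 1/f = 1/dₒ + 1/dᵢ this gives W = w·(dₒ − f)/f.
W = 6.17 mm × (15941 − 2.8) / 2.8 = 6.17 × 5692.2284 ≈ 35121.049 mm = 35.121 m.

35.12 m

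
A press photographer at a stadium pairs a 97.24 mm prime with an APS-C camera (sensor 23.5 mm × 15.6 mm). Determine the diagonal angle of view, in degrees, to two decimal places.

Sensor diagonal = √(23.5² + 15.6²) = √795.6100 ≈ 28.2066 mm.
Angle of view α = 2·arctan(d/2f) with d = 28.2066 mm and f = 97.24 mm.
d/2f = 0.14504; arctan(0.14504) ≈ 8.2524°, so α ≈ 16.5048°.

16.50°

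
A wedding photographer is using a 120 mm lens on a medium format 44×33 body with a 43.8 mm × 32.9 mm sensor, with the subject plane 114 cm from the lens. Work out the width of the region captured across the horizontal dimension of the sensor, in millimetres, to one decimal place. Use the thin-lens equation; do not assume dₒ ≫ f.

dₒ: 114 cm = 1140 mm.
Similar triangles through the lens centre give W/dₒ = w/dᵢ; with 1/f = 1/dₒ + 1/dᵢ this gives W = w·(dₒ − f)/f.
W = 43.8 mm × (1140 − 120) / 120 = 43.8 × 8.5000 ≈ 372.300 mm.

372.3 mm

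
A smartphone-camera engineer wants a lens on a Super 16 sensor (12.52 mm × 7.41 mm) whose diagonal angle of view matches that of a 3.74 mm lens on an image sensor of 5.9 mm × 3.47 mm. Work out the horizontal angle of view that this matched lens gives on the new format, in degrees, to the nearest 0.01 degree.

76.44°

Sensor diagonal = √(5.9² + 3.47²) = √46.8509 ≈ 6.8448 mm.
Sensor diagonal = √(12.52² + 7.41²) = √211.6585 ≈ 14.5485 mm.
Equal diagonal AOV ⇒ f₂ = f₁ · 14.5485/6.8448 = 3.74 × 2.12549 ≈ 7.9493 mm.
Horizontal AOV on the new format = 2·arctan(12.52 / (2 × 7.9493)) = 2·arctan(0.78749) ≈ 76.4400°.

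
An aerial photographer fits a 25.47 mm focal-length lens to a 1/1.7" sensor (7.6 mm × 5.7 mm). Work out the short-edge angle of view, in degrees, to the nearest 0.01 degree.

12.77°

Angle of view α = 2·arctan(h/2f) with h = 5.7 mm and f = 25.47 mm.
h/2f = 0.11190; arctan(0.11190) ≈ 6.3846°, so α ≈ 12.7693°.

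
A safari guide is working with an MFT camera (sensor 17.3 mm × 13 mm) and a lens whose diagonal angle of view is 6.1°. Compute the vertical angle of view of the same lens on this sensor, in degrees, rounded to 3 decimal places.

Sensor diagonal = √(17.3² + 13²) = √468.2900 ≈ 21.6400 mm.
From the diagonal AOV: f = 21.6400 / (2·tan(3.05°)) = 21.6400 / 0.10657 ≈ 203.0672 mm.
Vertical AOV = 2·arctan(13 / (2 × 203.0672)) = 2·arctan(0.03201) ≈ 3.6667°.

3.667°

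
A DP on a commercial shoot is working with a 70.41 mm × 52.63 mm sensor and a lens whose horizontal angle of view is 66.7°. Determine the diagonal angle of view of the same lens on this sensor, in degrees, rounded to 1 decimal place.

From the horizontal AOV: f = 70.41 / (2·tan(33.35°)) = 70.41 / 1.31625 ≈ 53.4927 mm.
Sensor diagonal = √(70.41² + 52.63²) = √7727.4850 ≈ 87.9061 mm.
Diagonal AOV = 2·arctan(87.9061 / (2 × 53.4927)) = 2·arctan(0.82166) ≈ 78.8175°.

78.8°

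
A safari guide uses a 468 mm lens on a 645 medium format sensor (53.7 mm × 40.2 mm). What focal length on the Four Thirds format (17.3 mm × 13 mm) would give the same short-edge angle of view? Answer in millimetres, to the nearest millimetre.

151 mm

Equal angle of view means equal height/f ratio, so f₂ = f₁ · (height₂/height₁) = 468 × 13/40.2.
f₂ = 468 × 0.32338 ≈ 151.343 mm.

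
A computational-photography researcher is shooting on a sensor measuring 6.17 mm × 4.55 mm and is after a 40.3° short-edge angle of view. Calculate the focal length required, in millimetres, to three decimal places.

6.200 mm

From α = 2·arctan(h/2f) we get f = h / (2·tan(α/2)).
With h = 4.55 mm and α/2 = 20.15°, tan(α/2) ≈ 0.36694, so f ≈ 4.55 / 0.73388 ≈ 6.2000 mm.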